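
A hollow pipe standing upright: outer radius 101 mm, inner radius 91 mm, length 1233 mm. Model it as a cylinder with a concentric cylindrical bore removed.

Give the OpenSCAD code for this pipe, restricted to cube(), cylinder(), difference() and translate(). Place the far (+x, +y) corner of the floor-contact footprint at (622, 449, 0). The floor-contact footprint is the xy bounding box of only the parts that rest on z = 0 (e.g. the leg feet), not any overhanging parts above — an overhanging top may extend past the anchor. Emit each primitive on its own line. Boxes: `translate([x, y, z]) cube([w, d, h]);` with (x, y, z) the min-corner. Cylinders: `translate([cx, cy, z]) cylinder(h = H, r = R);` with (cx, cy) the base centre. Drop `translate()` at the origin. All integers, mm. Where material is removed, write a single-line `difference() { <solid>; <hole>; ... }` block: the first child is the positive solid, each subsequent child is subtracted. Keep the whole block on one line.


difference() { translate([521, 348, 0]) cylinder(h = 1233, r = 101); translate([521, 348, 0]) cylinder(h = 1233, r = 91); }


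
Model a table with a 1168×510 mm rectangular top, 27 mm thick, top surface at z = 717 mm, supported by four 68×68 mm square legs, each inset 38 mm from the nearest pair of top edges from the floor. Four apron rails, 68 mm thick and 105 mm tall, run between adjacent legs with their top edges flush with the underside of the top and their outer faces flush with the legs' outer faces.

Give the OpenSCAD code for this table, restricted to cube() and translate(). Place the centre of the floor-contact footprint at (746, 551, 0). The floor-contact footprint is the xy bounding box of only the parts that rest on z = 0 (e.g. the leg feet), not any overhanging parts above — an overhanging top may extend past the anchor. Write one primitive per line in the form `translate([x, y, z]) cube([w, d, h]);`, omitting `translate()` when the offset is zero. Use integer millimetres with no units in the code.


translate([162, 296, 690]) cube([1168, 510, 27]);
translate([200, 334, 0]) cube([68, 68, 690]);
translate([1224, 334, 0]) cube([68, 68, 690]);
translate([200, 700, 0]) cube([68, 68, 690]);
translate([1224, 700, 0]) cube([68, 68, 690]);
translate([268, 334, 585]) cube([956, 68, 105]);
translate([268, 700, 585]) cube([956, 68, 105]);
translate([200, 402, 585]) cube([68, 298, 105]);
translate([1224, 402, 585]) cube([68, 298, 105]);


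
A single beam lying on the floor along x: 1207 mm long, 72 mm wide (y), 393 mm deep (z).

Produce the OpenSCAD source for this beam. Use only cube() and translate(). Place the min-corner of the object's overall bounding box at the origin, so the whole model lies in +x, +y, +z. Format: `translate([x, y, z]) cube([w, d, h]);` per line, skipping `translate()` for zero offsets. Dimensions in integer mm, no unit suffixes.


cube([1207, 72, 393]);


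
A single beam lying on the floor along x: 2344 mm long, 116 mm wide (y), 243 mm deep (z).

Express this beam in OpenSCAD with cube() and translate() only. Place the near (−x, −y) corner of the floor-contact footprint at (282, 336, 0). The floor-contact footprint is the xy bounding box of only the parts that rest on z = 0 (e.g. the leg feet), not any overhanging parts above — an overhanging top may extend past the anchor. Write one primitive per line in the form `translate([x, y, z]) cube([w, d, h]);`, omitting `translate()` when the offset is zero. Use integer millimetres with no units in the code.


translate([282, 336, 0]) cube([2344, 116, 243]);


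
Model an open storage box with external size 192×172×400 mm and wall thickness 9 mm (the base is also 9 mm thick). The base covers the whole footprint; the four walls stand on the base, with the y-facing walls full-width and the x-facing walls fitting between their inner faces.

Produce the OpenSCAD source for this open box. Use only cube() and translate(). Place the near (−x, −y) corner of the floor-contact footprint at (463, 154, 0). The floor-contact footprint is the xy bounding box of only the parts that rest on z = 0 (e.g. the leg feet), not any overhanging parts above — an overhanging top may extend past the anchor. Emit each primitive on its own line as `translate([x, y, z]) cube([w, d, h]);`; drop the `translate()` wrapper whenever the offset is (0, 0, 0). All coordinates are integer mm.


translate([463, 154, 0]) cube([192, 172, 9]);
translate([463, 154, 9]) cube([192, 9, 391]);
translate([463, 317, 9]) cube([192, 9, 391]);
translate([463, 163, 9]) cube([9, 154, 391]);
translate([646, 163, 9]) cube([9, 154, 391]);


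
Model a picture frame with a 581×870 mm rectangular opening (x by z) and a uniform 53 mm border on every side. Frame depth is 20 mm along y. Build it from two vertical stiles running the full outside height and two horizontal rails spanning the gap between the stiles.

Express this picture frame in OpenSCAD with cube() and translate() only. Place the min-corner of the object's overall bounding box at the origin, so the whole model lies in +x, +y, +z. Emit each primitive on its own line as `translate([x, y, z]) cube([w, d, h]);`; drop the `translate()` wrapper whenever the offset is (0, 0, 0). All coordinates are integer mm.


cube([53, 20, 976]);
translate([634, 0, 0]) cube([53, 20, 976]);
translate([53, 0, 0]) cube([581, 20, 53]);
translate([53, 0, 923]) cube([581, 20, 53]);


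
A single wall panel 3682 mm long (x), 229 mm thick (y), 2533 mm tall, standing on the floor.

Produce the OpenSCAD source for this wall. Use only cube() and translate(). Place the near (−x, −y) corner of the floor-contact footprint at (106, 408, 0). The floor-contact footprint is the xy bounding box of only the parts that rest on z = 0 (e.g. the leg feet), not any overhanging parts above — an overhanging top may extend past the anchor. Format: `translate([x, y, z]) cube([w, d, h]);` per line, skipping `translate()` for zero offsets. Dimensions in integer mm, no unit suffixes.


translate([106, 408, 0]) cube([3682, 229, 2533]);


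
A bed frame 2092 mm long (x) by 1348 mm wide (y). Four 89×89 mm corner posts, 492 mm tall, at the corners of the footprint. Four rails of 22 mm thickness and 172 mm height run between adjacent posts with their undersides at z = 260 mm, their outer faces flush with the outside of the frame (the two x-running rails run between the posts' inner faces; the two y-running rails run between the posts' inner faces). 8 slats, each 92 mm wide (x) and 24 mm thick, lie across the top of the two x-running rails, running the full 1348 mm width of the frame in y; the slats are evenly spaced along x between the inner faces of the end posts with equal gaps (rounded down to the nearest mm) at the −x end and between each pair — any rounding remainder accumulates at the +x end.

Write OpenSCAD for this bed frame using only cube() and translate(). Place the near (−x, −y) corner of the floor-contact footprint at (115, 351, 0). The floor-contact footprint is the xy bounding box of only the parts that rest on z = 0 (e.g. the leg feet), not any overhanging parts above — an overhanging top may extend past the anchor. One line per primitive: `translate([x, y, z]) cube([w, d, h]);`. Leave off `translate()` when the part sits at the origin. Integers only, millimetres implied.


// slat z = rail_z + rail_h = 260 + 172 = 432
// slat gap = ⌊(1914 − 8·92) / 9⌋ = 130
translate([115, 351, 0]) cube([89, 89, 492]);
translate([115, 1610, 0]) cube([89, 89, 492]);
translate([2118, 351, 0]) cube([89, 89, 492]);
translate([2118, 1610, 0]) cube([89, 89, 492]);
translate([204, 351, 260]) cube([1914, 22, 172]);
translate([204, 1677, 260]) cube([1914, 22, 172]);
translate([115, 440, 260]) cube([22, 1170, 172]);
translate([2185, 440, 260]) cube([22, 1170, 172]);
translate([334, 351, 432]) cube([92, 1348, 24]);
translate([556, 351, 432]) cube([92, 1348, 24]);
translate([778, 351, 432]) cube([92, 1348, 24]);
translate([1000, 351, 432]) cube([92, 1348, 24]);
translate([1222, 351, 432]) cube([92, 1348, 24]);
translate([1444, 351, 432]) cube([92, 1348, 24]);
translate([1666, 351, 432]) cube([92, 1348, 24]);
translate([1888, 351, 432]) cube([92, 1348, 24]);


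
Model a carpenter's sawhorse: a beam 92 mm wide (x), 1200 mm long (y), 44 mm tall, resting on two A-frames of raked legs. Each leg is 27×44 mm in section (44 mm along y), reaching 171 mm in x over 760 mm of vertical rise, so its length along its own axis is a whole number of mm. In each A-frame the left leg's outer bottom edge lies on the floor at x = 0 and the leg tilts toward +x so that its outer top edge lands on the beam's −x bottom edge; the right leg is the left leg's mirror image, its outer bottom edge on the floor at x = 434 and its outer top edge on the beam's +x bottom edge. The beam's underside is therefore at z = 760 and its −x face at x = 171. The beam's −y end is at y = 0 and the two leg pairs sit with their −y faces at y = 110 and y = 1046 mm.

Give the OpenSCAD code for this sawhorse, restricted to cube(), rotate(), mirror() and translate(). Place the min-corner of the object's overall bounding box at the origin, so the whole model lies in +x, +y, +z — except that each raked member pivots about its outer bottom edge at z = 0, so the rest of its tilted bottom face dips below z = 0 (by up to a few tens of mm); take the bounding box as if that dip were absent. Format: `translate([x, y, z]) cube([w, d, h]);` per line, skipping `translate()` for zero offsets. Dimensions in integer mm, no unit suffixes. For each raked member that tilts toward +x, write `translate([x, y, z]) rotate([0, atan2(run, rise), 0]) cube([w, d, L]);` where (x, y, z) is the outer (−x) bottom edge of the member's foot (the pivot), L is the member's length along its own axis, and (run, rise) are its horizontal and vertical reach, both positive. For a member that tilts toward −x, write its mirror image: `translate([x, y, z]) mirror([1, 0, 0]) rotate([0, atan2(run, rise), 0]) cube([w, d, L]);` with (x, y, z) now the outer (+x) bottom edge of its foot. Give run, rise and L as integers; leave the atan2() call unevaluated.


translate([171, 0, 760]) cube([92, 1200, 44]);
translate([0, 110, 0]) rotate([0, atan2(171, 760), 0]) cube([27, 44, 779]);
translate([434, 110, 0]) mirror([1, 0, 0]) rotate([0, atan2(171, 760), 0]) cube([27, 44, 779]);
translate([0, 1046, 0]) rotate([0, atan2(171, 760), 0]) cube([27, 44, 779]);
translate([434, 1046, 0]) mirror([1, 0, 0]) rotate([0, atan2(171, 760), 0]) cube([27, 44, 779]);


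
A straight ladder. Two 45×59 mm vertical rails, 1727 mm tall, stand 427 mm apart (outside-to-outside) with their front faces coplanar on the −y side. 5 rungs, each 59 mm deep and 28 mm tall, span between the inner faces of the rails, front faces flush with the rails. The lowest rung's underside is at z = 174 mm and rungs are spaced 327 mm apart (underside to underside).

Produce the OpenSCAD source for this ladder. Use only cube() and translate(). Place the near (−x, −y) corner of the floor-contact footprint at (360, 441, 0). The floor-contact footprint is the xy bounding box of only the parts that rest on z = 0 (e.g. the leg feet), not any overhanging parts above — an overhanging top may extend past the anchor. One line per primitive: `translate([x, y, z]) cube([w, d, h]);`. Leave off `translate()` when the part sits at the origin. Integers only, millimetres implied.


translate([360, 441, 0]) cube([45, 59, 1727]);
translate([742, 441, 0]) cube([45, 59, 1727]);
translate([405, 441, 174]) cube([337, 59, 28]);
translate([405, 441, 501]) cube([337, 59, 28]);
translate([405, 441, 828]) cube([337, 59, 28]);
translate([405, 441, 1155]) cube([337, 59, 28]);
translate([405, 441, 1482]) cube([337, 59, 28]);


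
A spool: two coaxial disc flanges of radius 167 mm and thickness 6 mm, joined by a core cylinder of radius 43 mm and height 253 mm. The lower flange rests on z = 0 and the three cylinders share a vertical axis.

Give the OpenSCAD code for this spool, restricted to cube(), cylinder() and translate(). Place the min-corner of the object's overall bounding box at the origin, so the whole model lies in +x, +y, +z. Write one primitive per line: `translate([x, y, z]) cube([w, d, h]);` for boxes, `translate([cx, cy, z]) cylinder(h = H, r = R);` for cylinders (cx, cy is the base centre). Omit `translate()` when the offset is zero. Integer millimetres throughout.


translate([167, 167, 0]) cylinder(h = 6, r = 167);
translate([167, 167, 6]) cylinder(h = 253, r = 43);
translate([167, 167, 259]) cylinder(h = 6, r = 167);


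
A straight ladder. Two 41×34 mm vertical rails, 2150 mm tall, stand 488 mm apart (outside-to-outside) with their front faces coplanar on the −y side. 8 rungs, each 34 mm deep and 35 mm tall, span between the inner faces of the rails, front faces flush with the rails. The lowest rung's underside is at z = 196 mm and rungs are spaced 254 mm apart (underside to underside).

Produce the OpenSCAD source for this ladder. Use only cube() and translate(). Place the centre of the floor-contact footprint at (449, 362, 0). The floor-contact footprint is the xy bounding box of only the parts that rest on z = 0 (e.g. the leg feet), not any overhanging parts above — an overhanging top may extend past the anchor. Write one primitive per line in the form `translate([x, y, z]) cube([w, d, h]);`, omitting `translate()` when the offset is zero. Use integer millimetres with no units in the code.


translate([205, 345, 0]) cube([41, 34, 2150]);
translate([652, 345, 0]) cube([41, 34, 2150]);
translate([246, 345, 196]) cube([406, 34, 35]);
translate([246, 345, 450]) cube([406, 34, 35]);
translate([246, 345, 704]) cube([406, 34, 35]);
translate([246, 345, 958]) cube([406, 34, 35]);
translate([246, 345, 1212]) cube([406, 34, 35]);
translate([246, 345, 1466]) cube([406, 34, 35]);
translate([246, 345, 1720]) cube([406, 34, 35]);
translate([246, 345, 1974]) cube([406, 34, 35]);


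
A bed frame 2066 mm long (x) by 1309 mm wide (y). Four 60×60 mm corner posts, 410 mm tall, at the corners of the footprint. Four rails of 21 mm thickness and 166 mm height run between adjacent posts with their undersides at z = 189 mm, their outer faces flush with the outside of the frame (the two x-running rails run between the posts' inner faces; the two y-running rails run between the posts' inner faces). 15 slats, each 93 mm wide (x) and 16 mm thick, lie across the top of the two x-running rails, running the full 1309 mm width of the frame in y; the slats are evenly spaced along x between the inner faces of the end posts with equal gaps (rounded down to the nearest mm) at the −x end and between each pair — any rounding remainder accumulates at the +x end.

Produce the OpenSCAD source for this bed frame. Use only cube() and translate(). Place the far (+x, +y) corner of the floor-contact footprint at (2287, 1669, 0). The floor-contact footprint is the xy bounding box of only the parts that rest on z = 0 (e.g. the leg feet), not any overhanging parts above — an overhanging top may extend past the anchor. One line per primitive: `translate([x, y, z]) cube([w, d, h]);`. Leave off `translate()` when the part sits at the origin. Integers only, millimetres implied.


translate([221, 360, 0]) cube([60, 60, 410]);
translate([221, 1609, 0]) cube([60, 60, 410]);
translate([2227, 360, 0]) cube([60, 60, 410]);
translate([2227, 1609, 0]) cube([60, 60, 410]);
translate([281, 360, 189]) cube([1946, 21, 166]);
translate([281, 1648, 189]) cube([1946, 21, 166]);
translate([221, 420, 189]) cube([21, 1189, 166]);
translate([2266, 420, 189]) cube([21, 1189, 166]);
translate([315, 360, 355]) cube([93, 1309, 16]);
translate([442, 360, 355]) cube([93, 1309, 16]);
translate([569, 360, 355]) cube([93, 1309, 16]);
translate([696, 360, 355]) cube([93, 1309, 16]);
translate([823, 360, 355]) cube([93, 1309, 16]);
translate([950, 360, 355]) cube([93, 1309, 16]);
translate([1077, 360, 355]) cube([93, 1309, 16]);
translate([1204, 360, 355]) cube([93, 1309, 16]);
translate([1331, 360, 355]) cube([93, 1309, 16]);
translate([1458, 360, 355]) cube([93, 1309, 16]);
translate([1585, 360, 355]) cube([93, 1309, 16]);
translate([1712, 360, 355]) cube([93, 1309, 16]);
translate([1839, 360, 355]) cube([93, 1309, 16]);
translate([1966, 360, 355]) cube([93, 1309, 16]);
translate([2093, 360, 355]) cube([93, 1309, 16]);


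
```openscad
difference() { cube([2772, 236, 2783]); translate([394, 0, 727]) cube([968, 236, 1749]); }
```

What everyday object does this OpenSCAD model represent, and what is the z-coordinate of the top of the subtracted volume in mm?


A wall with a window opening. The window head height is 2476 mm.

A wall with a rectangular opening subtracted — a window. Sill at z = 727, opening 1749 mm tall, so the head is at 727 + 1749 = 2476 mm.


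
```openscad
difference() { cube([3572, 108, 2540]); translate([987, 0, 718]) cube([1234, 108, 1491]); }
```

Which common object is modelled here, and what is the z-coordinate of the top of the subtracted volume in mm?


A wall with a window opening. The window head height is 2209 mm.

A wall with a rectangular opening subtracted — a window. Sill at z = 718, opening 1491 mm tall, so the head is at 718 + 1491 = 2209 mm.


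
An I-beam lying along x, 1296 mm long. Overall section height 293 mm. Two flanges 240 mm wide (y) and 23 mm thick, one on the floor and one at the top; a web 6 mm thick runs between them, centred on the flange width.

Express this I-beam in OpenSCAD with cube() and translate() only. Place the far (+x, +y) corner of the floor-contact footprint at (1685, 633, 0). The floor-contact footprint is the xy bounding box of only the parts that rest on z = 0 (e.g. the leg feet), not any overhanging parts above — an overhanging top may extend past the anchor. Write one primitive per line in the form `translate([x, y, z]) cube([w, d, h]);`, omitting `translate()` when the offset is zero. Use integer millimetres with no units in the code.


translate([389, 393, 0]) cube([1296, 240, 23]);
translate([389, 510, 23]) cube([1296, 6, 247]);
translate([389, 393, 270]) cube([1296, 240, 23]);


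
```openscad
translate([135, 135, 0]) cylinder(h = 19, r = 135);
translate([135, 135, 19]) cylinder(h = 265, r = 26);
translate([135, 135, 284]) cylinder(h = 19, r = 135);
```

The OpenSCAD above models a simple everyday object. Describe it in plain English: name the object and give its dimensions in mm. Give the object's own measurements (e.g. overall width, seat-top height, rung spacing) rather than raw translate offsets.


A spool: two coaxial disc flanges of radius 135 mm and thickness 19 mm, joined by a core cylinder of radius 26 mm and height 265 mm. The lower flange rests on z = 0 and the three cylinders share a vertical axis.


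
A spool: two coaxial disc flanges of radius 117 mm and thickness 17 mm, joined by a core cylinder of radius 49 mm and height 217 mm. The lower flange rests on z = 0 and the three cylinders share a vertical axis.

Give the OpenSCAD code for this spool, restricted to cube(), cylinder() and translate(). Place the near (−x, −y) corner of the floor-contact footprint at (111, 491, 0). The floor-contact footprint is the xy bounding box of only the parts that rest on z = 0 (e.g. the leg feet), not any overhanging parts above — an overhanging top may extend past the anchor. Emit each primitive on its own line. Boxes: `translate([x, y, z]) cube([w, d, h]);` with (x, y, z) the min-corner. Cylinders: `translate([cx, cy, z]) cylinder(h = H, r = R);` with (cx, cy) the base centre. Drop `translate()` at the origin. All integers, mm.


translate([228, 608, 0]) cylinder(h = 17, r = 117);
translate([228, 608, 17]) cylinder(h = 217, r = 49);
translate([228, 608, 234]) cylinder(h = 17, r = 117);


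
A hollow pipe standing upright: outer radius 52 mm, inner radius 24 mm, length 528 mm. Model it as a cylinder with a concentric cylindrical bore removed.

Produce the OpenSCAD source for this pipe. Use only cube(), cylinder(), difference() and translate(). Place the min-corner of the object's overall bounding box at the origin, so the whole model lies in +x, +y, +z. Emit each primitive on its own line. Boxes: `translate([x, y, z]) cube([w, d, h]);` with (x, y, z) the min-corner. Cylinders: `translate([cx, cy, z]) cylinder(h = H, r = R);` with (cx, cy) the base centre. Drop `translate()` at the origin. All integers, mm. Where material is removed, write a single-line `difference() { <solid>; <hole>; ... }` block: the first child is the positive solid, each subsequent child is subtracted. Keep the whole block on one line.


difference() { translate([52, 52, 0]) cylinder(h = 528, r = 52); translate([52, 52, 0]) cylinder(h = 528, r = 24); }


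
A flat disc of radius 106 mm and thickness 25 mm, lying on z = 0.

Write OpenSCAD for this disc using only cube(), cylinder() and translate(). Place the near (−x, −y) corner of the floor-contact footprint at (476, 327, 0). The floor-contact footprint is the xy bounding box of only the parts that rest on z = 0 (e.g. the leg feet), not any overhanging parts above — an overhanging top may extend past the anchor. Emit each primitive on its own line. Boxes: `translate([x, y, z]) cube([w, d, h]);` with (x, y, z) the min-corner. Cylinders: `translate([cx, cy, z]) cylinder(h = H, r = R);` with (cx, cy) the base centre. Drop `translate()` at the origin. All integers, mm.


translate([582, 433, 0]) cylinder(h = 25, r = 106);


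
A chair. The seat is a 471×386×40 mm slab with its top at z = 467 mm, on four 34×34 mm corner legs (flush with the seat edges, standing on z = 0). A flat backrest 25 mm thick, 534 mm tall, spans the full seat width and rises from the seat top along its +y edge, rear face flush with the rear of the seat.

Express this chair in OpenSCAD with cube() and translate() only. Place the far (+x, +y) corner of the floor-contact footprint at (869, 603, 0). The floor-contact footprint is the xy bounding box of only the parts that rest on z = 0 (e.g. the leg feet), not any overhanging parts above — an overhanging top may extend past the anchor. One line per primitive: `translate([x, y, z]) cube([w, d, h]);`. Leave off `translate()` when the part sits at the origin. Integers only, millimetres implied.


translate([398, 217, 427]) cube([471, 386, 40]);
translate([398, 217, 0]) cube([34, 34, 427]);
translate([835, 217, 0]) cube([34, 34, 427]);
translate([398, 569, 0]) cube([34, 34, 427]);
translate([835, 569, 0]) cube([34, 34, 427]);
translate([398, 578, 467]) cube([471, 25, 534]);


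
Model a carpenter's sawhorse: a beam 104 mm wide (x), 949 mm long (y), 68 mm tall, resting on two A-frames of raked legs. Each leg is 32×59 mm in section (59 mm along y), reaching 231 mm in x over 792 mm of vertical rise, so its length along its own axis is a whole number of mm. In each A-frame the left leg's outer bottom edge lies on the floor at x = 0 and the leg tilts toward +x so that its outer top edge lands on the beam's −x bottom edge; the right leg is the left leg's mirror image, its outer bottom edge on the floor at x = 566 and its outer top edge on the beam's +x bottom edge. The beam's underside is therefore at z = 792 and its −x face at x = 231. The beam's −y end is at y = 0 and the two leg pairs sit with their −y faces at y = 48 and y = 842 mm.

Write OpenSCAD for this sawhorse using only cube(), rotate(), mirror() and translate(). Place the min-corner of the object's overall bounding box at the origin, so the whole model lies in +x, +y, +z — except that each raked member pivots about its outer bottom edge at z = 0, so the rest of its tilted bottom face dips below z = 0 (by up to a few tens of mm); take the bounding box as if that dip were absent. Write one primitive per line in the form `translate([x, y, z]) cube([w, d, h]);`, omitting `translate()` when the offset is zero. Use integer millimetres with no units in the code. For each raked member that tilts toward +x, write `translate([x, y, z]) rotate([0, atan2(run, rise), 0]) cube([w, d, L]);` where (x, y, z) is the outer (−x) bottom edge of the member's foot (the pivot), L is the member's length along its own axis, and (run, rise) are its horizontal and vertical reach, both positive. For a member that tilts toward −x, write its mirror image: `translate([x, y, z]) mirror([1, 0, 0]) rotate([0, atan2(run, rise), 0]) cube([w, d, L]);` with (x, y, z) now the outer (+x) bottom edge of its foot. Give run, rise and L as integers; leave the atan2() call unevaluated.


translate([231, 0, 792]) cube([104, 949, 68]);
translate([0, 48, 0]) rotate([0, atan2(231, 792), 0]) cube([32, 59, 825]);
translate([566, 48, 0]) mirror([1, 0, 0]) rotate([0, atan2(231, 792), 0]) cube([32, 59, 825]);
translate([0, 842, 0]) rotate([0, atan2(231, 792), 0]) cube([32, 59, 825]);
translate([566, 842, 0]) mirror([1, 0, 0]) rotate([0, atan2(231, 792), 0]) cube([32, 59, 825]);


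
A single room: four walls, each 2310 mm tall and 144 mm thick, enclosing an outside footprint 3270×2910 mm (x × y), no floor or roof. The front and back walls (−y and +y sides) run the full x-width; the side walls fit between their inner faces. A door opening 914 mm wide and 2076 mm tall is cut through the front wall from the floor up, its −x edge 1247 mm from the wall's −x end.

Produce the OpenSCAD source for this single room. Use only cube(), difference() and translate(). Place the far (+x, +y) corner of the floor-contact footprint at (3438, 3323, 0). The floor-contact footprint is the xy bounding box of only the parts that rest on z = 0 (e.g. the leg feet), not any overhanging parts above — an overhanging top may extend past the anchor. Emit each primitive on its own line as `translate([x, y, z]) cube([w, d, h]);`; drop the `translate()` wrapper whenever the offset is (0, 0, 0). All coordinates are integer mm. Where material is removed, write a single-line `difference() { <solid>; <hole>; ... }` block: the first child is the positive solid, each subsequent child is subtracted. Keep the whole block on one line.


difference() { translate([168, 413, 0]) cube([3270, 144, 2310]); translate([1415, 413, 0]) cube([914, 144, 2076]); }
translate([168, 3179, 0]) cube([3270, 144, 2310]);
translate([168, 557, 0]) cube([144, 2622, 2310]);
translate([3294, 557, 0]) cube([144, 2622, 2310]);


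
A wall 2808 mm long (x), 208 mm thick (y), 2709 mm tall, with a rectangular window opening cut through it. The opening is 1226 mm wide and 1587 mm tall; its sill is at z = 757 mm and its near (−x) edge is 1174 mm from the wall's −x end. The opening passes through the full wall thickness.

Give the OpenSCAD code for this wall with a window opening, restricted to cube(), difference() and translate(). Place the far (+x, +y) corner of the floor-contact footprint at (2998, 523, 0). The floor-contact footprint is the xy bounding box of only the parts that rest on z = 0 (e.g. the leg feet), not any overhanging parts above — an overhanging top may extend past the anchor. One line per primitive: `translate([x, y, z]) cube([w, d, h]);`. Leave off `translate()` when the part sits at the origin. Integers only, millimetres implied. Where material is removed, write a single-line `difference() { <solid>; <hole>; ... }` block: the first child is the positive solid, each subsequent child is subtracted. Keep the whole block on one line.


difference() { translate([190, 315, 0]) cube([2808, 208, 2709]); translate([1364, 315, 757]) cube([1226, 208, 1587]); }


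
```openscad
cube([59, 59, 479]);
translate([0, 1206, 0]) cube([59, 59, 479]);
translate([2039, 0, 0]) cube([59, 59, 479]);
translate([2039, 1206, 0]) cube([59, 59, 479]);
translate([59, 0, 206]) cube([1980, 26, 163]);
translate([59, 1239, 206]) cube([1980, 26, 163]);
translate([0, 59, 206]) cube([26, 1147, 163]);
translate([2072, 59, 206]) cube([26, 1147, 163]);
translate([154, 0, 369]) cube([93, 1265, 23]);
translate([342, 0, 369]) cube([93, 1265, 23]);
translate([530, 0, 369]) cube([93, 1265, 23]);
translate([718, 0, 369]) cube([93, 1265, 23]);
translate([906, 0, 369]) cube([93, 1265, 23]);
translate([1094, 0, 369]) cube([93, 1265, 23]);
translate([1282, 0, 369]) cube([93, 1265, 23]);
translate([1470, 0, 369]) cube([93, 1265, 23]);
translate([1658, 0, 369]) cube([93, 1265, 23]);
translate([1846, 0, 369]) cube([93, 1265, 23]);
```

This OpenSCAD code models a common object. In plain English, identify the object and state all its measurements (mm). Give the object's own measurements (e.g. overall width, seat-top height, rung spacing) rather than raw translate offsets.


A bed frame 2098 mm long (x) by 1265 mm wide (y). Four 59×59 mm corner posts, 479 mm tall, at the corners of the footprint. Four rails of 26 mm thickness and 163 mm height run between adjacent posts with their undersides at z = 206 mm, their outer faces flush with the outside of the frame (the two x-running rails run between the posts' inner faces; the two y-running rails run between the posts' inner faces). 10 slats, each 93 mm wide (x) and 23 mm thick, lie across the top of the two x-running rails, running the full 1265 mm width of the frame in y; along x they sit between the end posts with a 95 mm gap after the −x posts and between neighbouring slats, leaving 100 mm before the +x posts.


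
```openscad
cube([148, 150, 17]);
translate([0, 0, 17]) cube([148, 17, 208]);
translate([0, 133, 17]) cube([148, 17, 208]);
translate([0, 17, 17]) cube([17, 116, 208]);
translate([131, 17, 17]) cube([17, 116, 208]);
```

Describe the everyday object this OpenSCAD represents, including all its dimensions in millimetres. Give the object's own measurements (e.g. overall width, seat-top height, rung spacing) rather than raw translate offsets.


An open-topped rectangular box: outside dimensions 148×150×225 mm, with a uniform wall and base thickness of 17 mm. The base is a full 148×150 slab on the floor; four walls sit on top of the base. The front and back walls (the −y and +y sides) span the full width; the two side walls fit between them.


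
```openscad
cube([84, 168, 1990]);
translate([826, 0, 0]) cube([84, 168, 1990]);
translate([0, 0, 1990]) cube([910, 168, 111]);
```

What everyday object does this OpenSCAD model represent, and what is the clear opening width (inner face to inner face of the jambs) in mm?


A door frame. The clear opening width is 742 mm.

Two 1990 mm tall posts with a header on top — a door frame. The left jamb is 84 mm wide at x = 0; the right jamb starts at x = 826. The clear opening is 826 − 84 = 742 mm.


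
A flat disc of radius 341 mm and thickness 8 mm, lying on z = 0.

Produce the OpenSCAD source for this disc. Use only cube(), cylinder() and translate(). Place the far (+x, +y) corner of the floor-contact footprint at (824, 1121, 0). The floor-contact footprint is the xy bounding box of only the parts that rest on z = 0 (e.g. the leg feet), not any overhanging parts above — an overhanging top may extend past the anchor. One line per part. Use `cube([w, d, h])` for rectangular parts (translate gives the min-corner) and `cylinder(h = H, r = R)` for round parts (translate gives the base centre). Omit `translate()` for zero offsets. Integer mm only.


translate([483, 780, 0]) cylinder(h = 8, r = 341);


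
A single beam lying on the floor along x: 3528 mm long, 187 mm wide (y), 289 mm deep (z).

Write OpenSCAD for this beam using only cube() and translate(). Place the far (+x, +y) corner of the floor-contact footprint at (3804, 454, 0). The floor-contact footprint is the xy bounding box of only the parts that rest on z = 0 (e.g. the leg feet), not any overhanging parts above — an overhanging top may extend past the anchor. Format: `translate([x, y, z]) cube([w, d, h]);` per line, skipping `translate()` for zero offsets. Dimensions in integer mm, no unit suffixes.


translate([276, 267, 0]) cube([3528, 187, 289]);


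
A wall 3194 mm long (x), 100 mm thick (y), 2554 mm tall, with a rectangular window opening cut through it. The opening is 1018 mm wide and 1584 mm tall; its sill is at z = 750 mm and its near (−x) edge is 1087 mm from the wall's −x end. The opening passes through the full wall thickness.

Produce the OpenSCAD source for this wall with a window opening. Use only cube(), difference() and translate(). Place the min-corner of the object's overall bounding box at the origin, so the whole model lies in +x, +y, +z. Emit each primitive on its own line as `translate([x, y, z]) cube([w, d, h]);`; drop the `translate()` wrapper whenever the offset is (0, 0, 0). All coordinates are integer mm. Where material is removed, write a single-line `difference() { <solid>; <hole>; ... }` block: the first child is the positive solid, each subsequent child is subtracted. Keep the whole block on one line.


difference() { cube([3194, 100, 2554]); translate([1087, 0, 750]) cube([1018, 100, 1584]); }


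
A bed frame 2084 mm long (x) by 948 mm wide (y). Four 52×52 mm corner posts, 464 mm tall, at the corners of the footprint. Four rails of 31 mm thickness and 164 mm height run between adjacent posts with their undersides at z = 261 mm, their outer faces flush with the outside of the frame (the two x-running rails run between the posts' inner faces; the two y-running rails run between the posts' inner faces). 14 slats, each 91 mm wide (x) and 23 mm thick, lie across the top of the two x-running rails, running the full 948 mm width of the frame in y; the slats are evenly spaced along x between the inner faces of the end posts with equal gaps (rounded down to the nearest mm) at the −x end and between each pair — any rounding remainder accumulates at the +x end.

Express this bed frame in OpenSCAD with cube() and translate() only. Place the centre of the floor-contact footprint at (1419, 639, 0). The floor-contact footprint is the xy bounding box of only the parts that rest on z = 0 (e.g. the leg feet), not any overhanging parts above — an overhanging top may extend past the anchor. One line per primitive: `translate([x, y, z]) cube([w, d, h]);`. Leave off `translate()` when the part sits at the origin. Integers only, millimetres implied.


translate([377, 165, 0]) cube([52, 52, 464]);
translate([377, 1061, 0]) cube([52, 52, 464]);
translate([2409, 165, 0]) cube([52, 52, 464]);
translate([2409, 1061, 0]) cube([52, 52, 464]);
translate([429, 165, 261]) cube([1980, 31, 164]);
translate([429, 1082, 261]) cube([1980, 31, 164]);
translate([377, 217, 261]) cube([31, 844, 164]);
translate([2430, 217, 261]) cube([31, 844, 164]);
translate([476, 165, 425]) cube([91, 948, 23]);
translate([614, 165, 425]) cube([91, 948, 23]);
translate([752, 165, 425]) cube([91, 948, 23]);
translate([890, 165, 425]) cube([91, 948, 23]);
translate([1028, 165, 425]) cube([91, 948, 23]);
translate([1166, 165, 425]) cube([91, 948, 23]);
translate([1304, 165, 425]) cube([91, 948, 23]);
translate([1442, 165, 425]) cube([91, 948, 23]);
translate([1580, 165, 425]) cube([91, 948, 23]);
translate([1718, 165, 425]) cube([91, 948, 23]);
translate([1856, 165, 425]) cube([91, 948, 23]);
translate([1994, 165, 425]) cube([91, 948, 23]);
translate([2132, 165, 425]) cube([91, 948, 23]);
translate([2270, 165, 425]) cube([91, 948, 23]);


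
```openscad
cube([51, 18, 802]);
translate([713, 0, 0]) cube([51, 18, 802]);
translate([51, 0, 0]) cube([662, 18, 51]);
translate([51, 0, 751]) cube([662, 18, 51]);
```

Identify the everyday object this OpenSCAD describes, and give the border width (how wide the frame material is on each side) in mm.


A picture frame. The border width is 51 mm.

Four thin pieces enclosing a rectangular opening — a picture frame. The two full-height stiles are 802 mm tall; the top rail sits at z = 751 and is 51 mm tall, so the border above the opening is 802 − 751 = 51 mm, matching the stile x-width.


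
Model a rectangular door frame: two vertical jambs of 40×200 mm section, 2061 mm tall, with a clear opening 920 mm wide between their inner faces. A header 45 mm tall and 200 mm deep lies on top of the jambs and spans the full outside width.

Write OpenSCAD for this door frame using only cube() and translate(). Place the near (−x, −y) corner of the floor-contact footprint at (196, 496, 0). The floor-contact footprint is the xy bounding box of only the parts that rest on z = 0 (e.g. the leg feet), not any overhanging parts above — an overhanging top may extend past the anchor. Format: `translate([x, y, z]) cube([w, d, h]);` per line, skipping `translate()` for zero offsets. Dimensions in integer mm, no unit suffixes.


translate([196, 496, 0]) cube([40, 200, 2061]);
translate([1156, 496, 0]) cube([40, 200, 2061]);
translate([196, 496, 2061]) cube([1000, 200, 45]);


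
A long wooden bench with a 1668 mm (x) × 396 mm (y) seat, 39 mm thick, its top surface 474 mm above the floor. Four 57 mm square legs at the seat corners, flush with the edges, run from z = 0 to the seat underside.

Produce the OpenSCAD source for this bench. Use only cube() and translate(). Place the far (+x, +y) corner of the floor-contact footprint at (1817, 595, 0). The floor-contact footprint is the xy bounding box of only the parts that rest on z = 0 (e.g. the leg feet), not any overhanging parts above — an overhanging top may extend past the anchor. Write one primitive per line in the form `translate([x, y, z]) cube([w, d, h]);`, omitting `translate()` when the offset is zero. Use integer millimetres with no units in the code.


translate([149, 199, 435]) cube([1668, 396, 39]);
translate([149, 199, 0]) cube([57, 57, 435]);
translate([149, 538, 0]) cube([57, 57, 435]);
translate([1760, 199, 0]) cube([57, 57, 435]);
translate([1760, 538, 0]) cube([57, 57, 435]);


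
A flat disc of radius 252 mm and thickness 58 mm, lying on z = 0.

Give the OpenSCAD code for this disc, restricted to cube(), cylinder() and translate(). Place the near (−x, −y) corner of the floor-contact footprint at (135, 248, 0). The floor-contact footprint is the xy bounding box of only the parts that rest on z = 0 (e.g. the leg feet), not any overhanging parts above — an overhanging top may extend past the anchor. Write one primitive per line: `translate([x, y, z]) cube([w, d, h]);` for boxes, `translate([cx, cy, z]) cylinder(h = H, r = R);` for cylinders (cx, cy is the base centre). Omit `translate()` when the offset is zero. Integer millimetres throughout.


translate([387, 500, 0]) cylinder(h = 58, r = 252);


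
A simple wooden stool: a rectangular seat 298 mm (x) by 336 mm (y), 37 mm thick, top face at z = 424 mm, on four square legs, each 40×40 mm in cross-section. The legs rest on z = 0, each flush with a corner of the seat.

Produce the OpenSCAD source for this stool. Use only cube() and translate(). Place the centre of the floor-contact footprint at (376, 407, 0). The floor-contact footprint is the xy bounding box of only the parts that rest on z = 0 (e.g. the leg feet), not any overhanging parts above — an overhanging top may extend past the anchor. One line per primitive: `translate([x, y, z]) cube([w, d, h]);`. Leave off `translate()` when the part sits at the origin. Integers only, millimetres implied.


translate([227, 239, 387]) cube([298, 336, 37]);
translate([227, 239, 0]) cube([40, 40, 387]);
translate([485, 239, 0]) cube([40, 40, 387]);
translate([227, 535, 0]) cube([40, 40, 387]);
translate([485, 535, 0]) cube([40, 40, 387]);


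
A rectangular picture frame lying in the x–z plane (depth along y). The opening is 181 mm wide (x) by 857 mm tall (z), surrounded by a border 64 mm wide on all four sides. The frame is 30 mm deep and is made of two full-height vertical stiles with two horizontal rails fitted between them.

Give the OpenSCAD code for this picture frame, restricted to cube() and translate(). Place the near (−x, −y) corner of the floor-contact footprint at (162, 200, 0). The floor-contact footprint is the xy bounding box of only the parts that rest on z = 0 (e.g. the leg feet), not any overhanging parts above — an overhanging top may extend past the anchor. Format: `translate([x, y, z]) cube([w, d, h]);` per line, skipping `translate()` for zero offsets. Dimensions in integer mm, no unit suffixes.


translate([162, 200, 0]) cube([64, 30, 985]);
translate([407, 200, 0]) cube([64, 30, 985]);
translate([226, 200, 0]) cube([181, 30, 64]);
translate([226, 200, 921]) cube([181, 30, 64]);
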